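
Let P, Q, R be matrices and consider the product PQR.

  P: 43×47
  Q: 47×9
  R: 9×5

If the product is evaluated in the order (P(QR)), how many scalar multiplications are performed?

(QR): 47×9 by 9×5 → 47×5, cost 47·9·5 = 2115
(P(QR)): 43×47 by 47×5 → 43×5, cost 43·47·5 = 10105; cumulative 12220
Total: 12220 scalar multiplications.

12220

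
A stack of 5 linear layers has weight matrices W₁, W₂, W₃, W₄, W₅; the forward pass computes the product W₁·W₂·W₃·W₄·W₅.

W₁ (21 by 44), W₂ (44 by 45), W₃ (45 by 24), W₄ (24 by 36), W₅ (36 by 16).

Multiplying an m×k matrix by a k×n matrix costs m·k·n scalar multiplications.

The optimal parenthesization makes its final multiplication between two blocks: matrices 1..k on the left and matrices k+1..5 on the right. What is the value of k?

1

Adjacent pairs: W₁W₂ = 21·44·45 = 41580; W₂W₃ = 44·45·24 = 47520; W₃W₄ = 45·24·36 = 38880; W₄W₅ = 24·36·16 = 13824.
Length 3: W₁..W₃: k=1: 0+47520+21·44·24=69696; k=2: 41580+0+21·45·24=64260 → min 64260 | W₂..W₄: k=2: 0+38880+44·45·36=110160; k=3: 47520+0+44·24·36=85536 → min 85536 | W₃..W₅: k=3: 0+13824+45·24·16=31104; k=4: 38880+0+45·36·16=64800 → min 31104.
Length 4: W₁..W₄: k=1: 0+85536+21·44·36=118800; k=2: 41580+38880+21·45·36=114480; k=3: 64260+0+21·24·36=82404 → min 82404 | W₂..W₅: k=2: 0+31104+44·45·16=62784; k=3: 47520+13824+44·24·16=78240; k=4: 85536+0+44·36·16=110880 → min 62784.
Top-level splits: k=1: (W₁..W₁)·(W₂..W₅) → 0+62784+21·44·16 = 77568; k=2: (W₁..W₂)·(W₃..W₅) → 41580+31104+21·45·16 = 87804; k=3: (W₁..W₃)·(W₄..W₅) → 64260+13824+21·24·16 = 86148; k=4: (W₁..W₄)·(W₅..W₅) → 82404+0+21·36·16 = 94500.
Best split is after W₁, i.e. k = 1.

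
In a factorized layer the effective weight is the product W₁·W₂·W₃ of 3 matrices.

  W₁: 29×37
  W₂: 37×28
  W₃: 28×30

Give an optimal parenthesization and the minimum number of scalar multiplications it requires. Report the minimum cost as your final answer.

(W₁·(W₂·W₃)): cost 63270.
((W₁·W₂)·W₃): cost 54404.
Optimal: ((W₁·W₂)·W₃) with cost 54404.

54404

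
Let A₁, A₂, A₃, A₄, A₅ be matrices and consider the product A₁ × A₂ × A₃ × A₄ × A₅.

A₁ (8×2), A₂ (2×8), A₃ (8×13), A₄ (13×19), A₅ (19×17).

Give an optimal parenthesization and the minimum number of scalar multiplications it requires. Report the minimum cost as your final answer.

Adjacent pairs: A₁A₂ = 8·2·8 = 128; A₂A₃ = 2·8·13 = 208; A₃A₄ = 8·13·19 = 1976; A₄A₅ = 13·19·17 = 4199.
Length 3: A₁..A₃: k=1: 0+208+8·2·13=416; k=2: 128+0+8·8·13=960 → min 416 | A₂..A₄: k=2: 0+1976+2·8·19=2280; k=3: 208+0+2·13·19=702 → min 702 | A₃..A₅: k=3: 0+4199+8·13·17=5967; k=4: 1976+0+8·19·17=4560 → min 4560.
Length 4: A₁..A₄: k=1: 0+702+8·2·19=1006; k=2: 128+1976+8·8·19=3320; k=3: 416+0+8·13·19=2392 → min 1006 | A₂..A₅: k=2: 0+4560+2·8·17=4832; k=3: 208+4199+2·13·17=4849; k=4: 702+0+2·19·17=1348 → min 1348.
Length 5: A₁..A₅: k=1: 0+1348+8·2·17=1620; k=2: 128+4560+8·8·17=5776; k=3: 416+4199+8·13·17=6383; k=4: 1006+0+8·19·17=3590 → min 1620.
Optimal parenthesization: (A₁ × (((A₂ × A₃) × A₄) × A₅)) with cost 1620.

1620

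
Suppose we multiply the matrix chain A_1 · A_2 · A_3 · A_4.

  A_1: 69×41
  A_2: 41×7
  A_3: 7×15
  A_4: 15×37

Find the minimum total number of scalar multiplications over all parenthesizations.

41559

Adjacent pairs: A_1A_2 = 69·41·7 = 19803; A_2A_3 = 41·7·15 = 4305; A_3A_4 = 7·15·37 = 3885.
Length 3: A_1..A_3: k=1: 0+4305+69·41·15=46740; k=2: 19803+0+69·7·15=27048 → min 27048 | A_2..A_4: k=2: 0+3885+41·7·37=14504; k=3: 4305+0+41·15·37=27060 → min 14504.
Length 4: A_1..A_4: k=1: 0+14504+69·41·37=119177; k=2: 19803+3885+69·7·37=41559; k=3: 27048+0+69·15·37=65343 → min 41559.
Optimal order: ((A_1 · A_2) · (A_3 · A_4)) with cost 41559.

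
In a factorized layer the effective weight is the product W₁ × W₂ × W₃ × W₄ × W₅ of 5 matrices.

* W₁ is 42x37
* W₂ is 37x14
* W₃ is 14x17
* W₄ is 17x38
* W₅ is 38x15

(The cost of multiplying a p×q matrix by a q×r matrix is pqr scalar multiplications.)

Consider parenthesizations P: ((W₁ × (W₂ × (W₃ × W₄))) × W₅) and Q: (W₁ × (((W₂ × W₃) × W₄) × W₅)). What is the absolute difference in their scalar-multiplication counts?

Order P = ((W₁ × (W₂ × (W₃ × W₄))) × W₅): (W₃ × W₄): 14×17 by 17×38 → 14×38, cost 14·17·38 = 9044; (W₂ × (W₃ × W₄)): 37×14 by 14×38 → 37×38, cost 37·14·38 = 19684; cumulative 28728; (W₁ × (W₂ × (W₃ × W₄))): 42×37 by 37×38 → 42×38, cost 42·37·38 = 59052; cumulative 87780; ((W₁ × (W₂ × (W₃ × W₄))) × W₅): 42×38 by 38×15 → 42×15, cost 42·38·15 = 23940; cumulative 111720. Total 111720.
Order Q = (W₁ × (((W₂ × W₃) × W₄) × W₅)): (W₂ × W₃): 37×14 by 14×17 → 37×17, cost 37·14·17 = 8806; ((W₂ × W₃) × W₄): 37×17 by 17×38 → 37×38, cost 37·17·38 = 23902; cumulative 32708; (((W₂ × W₃) × W₄) × W₅): 37×38 by 38×15 → 37×15, cost 37·38·15 = 21090; cumulative 53798; (W₁ × (((W₂ × W₃) × W₄) × W₅)): 42×37 by 37×15 → 42×15, cost 42·37·15 = 23310; cumulative 77108. Total 77108.
Difference: |111720 − 77108| = 34612.

34612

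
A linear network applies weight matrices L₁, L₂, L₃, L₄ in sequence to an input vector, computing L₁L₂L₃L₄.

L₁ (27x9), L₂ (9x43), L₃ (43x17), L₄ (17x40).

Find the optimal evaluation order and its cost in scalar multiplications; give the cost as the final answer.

22419

Adjacent pairs: L₁L₂ = 27·9·43 = 10449; L₂L₃ = 9·43·17 = 6579; L₃L₄ = 43·17·40 = 29240.
Length 3: L₁..L₃: k=1: 0+6579+27·9·17=10710; k=2: 10449+0+27·43·17=30186 → min 10710 | L₂..L₄: k=2: 0+29240+9·43·40=44720; k=3: 6579+0+9·17·40=12699 → min 12699.
Length 4: L₁..L₄: k=1: 0+12699+27·9·40=22419; k=2: 10449+29240+27·43·40=86129; k=3: 10710+0+27·17·40=29070 → min 22419.
Optimal parenthesization: (L₁((L₂L₃)L₄)) with cost 22419.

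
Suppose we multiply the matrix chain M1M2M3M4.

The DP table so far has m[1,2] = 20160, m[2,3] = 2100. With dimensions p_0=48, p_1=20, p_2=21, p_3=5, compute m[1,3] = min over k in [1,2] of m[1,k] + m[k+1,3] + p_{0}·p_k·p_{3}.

m[1,3] = min over k∈[1,2] of m[1,k]+m[k+1,3]+p_{0}·p_k·p_{3}.
k=1: 0 + 2100 + 48·20·5 = 6900; k=2: 20160 + 0 + 48·21·5 = 25200.
Minimum: 6900 at k=1.

6900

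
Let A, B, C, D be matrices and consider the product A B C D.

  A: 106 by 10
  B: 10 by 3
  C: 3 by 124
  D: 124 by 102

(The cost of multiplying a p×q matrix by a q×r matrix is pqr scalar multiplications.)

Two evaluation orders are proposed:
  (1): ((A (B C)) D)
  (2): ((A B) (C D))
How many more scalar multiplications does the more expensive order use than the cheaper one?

1402288

Order (1) = ((A (B C)) D): (B C): 10×3 by 3×124 → 10×124, cost 10·3·124 = 3720; (A (B C)): 106×10 by 10×124 → 106×124, cost 106·10·124 = 131440; cumulative 135160; ((A (B C)) D): 106×124 by 124×102 → 106×102, cost 106·124·102 = 1340688; cumulative 1475848. Total 1475848.
Order (2) = ((A B) (C D)): (A B): 106×10 by 10×3 → 106×3, cost 106·10·3 = 3180; (C D): 3×124 by 124×102 → 3×102, cost 3·124·102 = 37944; ((A B) (C D)): 106×3 by 3×102 → 106×102, cost 106·3·102 = 32436; cumulative 73560. Total 73560.
Difference: |1475848 − 73560| = 1402288.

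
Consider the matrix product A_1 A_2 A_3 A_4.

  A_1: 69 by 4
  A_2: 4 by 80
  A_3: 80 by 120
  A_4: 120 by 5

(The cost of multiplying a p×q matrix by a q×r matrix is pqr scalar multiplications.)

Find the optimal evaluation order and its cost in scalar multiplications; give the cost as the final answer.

Adjacent pairs: A_1A_2 = 69·4·80 = 22080; A_2A_3 = 4·80·120 = 38400; A_3A_4 = 80·120·5 = 48000.
Length 3: A_1..A_3: k=1: 0+38400+69·4·120=71520; k=2: 22080+0+69·80·120=684480 → min 71520 | A_2..A_4: k=2: 0+48000+4·80·5=49600; k=3: 38400+0+4·120·5=40800 → min 40800.
Length 4: A_1..A_4: k=1: 0+40800+69·4·5=42180; k=2: 22080+48000+69·80·5=97680; k=3: 71520+0+69·120·5=112920 → min 42180.
Optimal parenthesization: (A_1 ((A_2 A_3) A_4)) with cost 42180.

42180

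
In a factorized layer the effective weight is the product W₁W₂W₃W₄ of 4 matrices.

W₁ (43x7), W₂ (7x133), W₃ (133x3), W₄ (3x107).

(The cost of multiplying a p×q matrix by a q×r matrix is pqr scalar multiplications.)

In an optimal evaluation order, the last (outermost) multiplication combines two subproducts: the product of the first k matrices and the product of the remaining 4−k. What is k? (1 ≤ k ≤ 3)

3

Adjacent pairs: W₁W₂ = 43·7·133 = 40033; W₂W₃ = 7·133·3 = 2793; W₃W₄ = 133·3·107 = 42693.
Length 3: W₁..W₃: k=1: 0+2793+43·7·3=3696; k=2: 40033+0+43·133·3=57190 → min 3696 | W₂..W₄: k=2: 0+42693+7·133·107=142310; k=3: 2793+0+7·3·107=5040 → min 5040.
Top-level splits: k=1: (W₁..W₁)·(W₂..W₄) → 0+5040+43·7·107 = 37247; k=2: (W₁..W₂)·(W₃..W₄) → 40033+42693+43·133·107 = 694659; k=3: (W₁..W₃)·(W₄..W₄) → 3696+0+43·3·107 = 17499.
Best split is after W₃, i.e. k = 3.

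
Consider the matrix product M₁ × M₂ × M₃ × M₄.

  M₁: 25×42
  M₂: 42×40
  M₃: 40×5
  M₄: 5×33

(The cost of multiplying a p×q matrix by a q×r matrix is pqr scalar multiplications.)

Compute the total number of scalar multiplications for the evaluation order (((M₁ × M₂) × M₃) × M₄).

51125

(M₁ × M₂): 25×42 by 42×40 → 25×40, cost 25·42·40 = 42000
((M₁ × M₂) × M₃): 25×40 by 40×5 → 25×5, cost 25·40·5 = 5000; cumulative 47000
(((M₁ × M₂) × M₃) × M₄): 25×5 by 5×33 → 25×33, cost 25·5·33 = 4125; cumulative 51125
Total: 51125 scalar multiplications.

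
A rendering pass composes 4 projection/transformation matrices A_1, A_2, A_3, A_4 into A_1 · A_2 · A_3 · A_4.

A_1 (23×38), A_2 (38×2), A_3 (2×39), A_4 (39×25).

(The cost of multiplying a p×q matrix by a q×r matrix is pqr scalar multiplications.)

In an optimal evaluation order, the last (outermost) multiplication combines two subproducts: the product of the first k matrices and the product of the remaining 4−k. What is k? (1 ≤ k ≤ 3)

2

Adjacent pairs: A_1A_2 = 23·38·2 = 1748; A_2A_3 = 38·2·39 = 2964; A_3A_4 = 2·39·25 = 1950.
Length 3: A_1..A_3: k=1: 0+2964+23·38·39=37050; k=2: 1748+0+23·2·39=3542 → min 3542 | A_2..A_4: k=2: 0+1950+38·2·25=3850; k=3: 2964+0+38·39·25=40014 → min 3850.
Top-level splits: k=1: (A_1..A_1)·(A_2..A_4) → 0+3850+23·38·25 = 25700; k=2: (A_1..A_2)·(A_3..A_4) → 1748+1950+23·2·25 = 4848; k=3: (A_1..A_3)·(A_4..A_4) → 3542+0+23·39·25 = 25967.
Best split is after A_2, i.e. k = 2.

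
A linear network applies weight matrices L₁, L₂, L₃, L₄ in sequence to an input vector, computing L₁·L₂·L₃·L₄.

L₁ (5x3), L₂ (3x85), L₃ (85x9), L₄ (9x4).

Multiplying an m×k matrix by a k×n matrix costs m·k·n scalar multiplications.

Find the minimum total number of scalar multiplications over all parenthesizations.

Adjacent pairs: L₁L₂ = 5·3·85 = 1275; L₂L₃ = 3·85·9 = 2295; L₃L₄ = 85·9·4 = 3060.
Length 3: L₁..L₃: k=1: 0+2295+5·3·9=2430; k=2: 1275+0+5·85·9=5100 → min 2430 | L₂..L₄: k=2: 0+3060+3·85·4=4080; k=3: 2295+0+3·9·4=2403 → min 2403.
Length 4: L₁..L₄: k=1: 0+2403+5·3·4=2463; k=2: 1275+3060+5·85·4=6035; k=3: 2430+0+5·9·4=2610 → min 2463.
Optimal order: (L₁·((L₂·L₃)·L₄)) with cost 2463.

2463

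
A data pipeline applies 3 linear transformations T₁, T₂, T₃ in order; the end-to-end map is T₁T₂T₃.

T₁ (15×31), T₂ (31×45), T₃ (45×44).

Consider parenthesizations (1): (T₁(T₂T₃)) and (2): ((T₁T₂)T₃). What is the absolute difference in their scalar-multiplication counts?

31215

Order (1) = (T₁(T₂T₃)): (T₂T₃): 31×45 by 45×44 → 31×44, cost 31·45·44 = 61380; (T₁(T₂T₃)): 15×31 by 31×44 → 15×44, cost 15·31·44 = 20460; cumulative 81840. Total 81840.
Order (2) = ((T₁T₂)T₃): (T₁T₂): 15×31 by 31×45 → 15×45, cost 15·31·45 = 20925; ((T₁T₂)T₃): 15×45 by 45×44 → 15×44, cost 15·45·44 = 29700; cumulative 50625. Total 50625.
Difference: |81840 − 50625| = 31215.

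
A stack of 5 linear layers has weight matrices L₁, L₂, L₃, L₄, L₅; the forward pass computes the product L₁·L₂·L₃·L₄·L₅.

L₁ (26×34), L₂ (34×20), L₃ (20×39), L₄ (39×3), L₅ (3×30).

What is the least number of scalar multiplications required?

Adjacent pairs: L₁L₂ = 26·34·20 = 17680; L₂L₃ = 34·20·39 = 26520; L₃L₄ = 20·39·3 = 2340; L₄L₅ = 39·3·30 = 3510.
Length 3: L₁..L₃: k=1: 0+26520+26·34·39=60996; k=2: 17680+0+26·20·39=37960 → min 37960 | L₂..L₄: k=2: 0+2340+34·20·3=4380; k=3: 26520+0+34·39·3=30498 → min 4380 | L₃..L₅: k=3: 0+3510+20·39·30=26910; k=4: 2340+0+20·3·30=4140 → min 4140.
Length 4: L₁..L₄: k=1: 0+4380+26·34·3=7032; k=2: 17680+2340+26·20·3=21580; k=3: 37960+0+26·39·3=41002 → min 7032 | L₂..L₅: k=2: 0+4140+34·20·30=24540; k=3: 26520+3510+34·39·30=69810; k=4: 4380+0+34·3·30=7440 → min 7440.
Length 5: L₁..L₅: k=1: 0+7440+26·34·30=33960; k=2: 17680+4140+26·20·30=37420; k=3: 37960+3510+26·39·30=71890; k=4: 7032+0+26·3·30=9372 → min 9372.
Optimal order: ((L₁·(L₂·(L₃·L₄)))·L₅) with cost 9372.

9372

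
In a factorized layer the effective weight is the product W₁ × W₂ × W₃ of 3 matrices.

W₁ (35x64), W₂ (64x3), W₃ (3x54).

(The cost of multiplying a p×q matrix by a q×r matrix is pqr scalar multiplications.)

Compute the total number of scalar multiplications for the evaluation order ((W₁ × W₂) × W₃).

12390

(W₁ × W₂): 35×64 by 64×3 → 35×3, cost 35·64·3 = 6720
((W₁ × W₂) × W₃): 35×3 by 3×54 → 35×54, cost 35·3·54 = 5670; cumulative 12390
Total: 12390 scalar multiplications.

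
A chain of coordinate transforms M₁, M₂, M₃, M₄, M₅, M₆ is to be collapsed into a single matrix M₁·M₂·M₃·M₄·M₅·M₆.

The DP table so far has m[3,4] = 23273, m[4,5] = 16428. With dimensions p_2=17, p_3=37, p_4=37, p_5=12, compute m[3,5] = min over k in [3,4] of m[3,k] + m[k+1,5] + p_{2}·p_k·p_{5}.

m[3,5] = min over k∈[3,4] of m[3,k]+m[k+1,5]+p_{2}·p_k·p_{5}.
k=3: 0 + 16428 + 17·37·12 = 23976; k=4: 23273 + 0 + 17·37·12 = 30821.
Minimum: 23976 at k=3.

23976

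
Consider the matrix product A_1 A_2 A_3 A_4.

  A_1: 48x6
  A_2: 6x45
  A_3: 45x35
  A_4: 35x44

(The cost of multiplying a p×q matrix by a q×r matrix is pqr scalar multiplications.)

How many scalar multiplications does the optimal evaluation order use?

31362

Adjacent pairs: A_1A_2 = 48·6·45 = 12960; A_2A_3 = 6·45·35 = 9450; A_3A_4 = 45·35·44 = 69300.
Length 3: A_1..A_3: k=1: 0+9450+48·6·35=19530; k=2: 12960+0+48·45·35=88560 → min 19530 | A_2..A_4: k=2: 0+69300+6·45·44=81180; k=3: 9450+0+6·35·44=18690 → min 18690.
Length 4: A_1..A_4: k=1: 0+18690+48·6·44=31362; k=2: 12960+69300+48·45·44=177300; k=3: 19530+0+48·35·44=93450 → min 31362.
Optimal order: (A_1 ((A_2 A_3) A_4)) with cost 31362.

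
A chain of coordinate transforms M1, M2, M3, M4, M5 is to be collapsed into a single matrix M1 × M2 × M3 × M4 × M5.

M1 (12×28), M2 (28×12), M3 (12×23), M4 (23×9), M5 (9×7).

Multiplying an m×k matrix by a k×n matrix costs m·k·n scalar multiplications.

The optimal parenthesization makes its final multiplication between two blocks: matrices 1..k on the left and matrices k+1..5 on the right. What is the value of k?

Adjacent pairs: M1M2 = 12·28·12 = 4032; M2M3 = 28·12·23 = 7728; M3M4 = 12·23·9 = 2484; M4M5 = 23·9·7 = 1449.
Length 3: M1..M3: k=1: 0+7728+12·28·23=15456; k=2: 4032+0+12·12·23=7344 → min 7344 | M2..M4: k=2: 0+2484+28·12·9=5508; k=3: 7728+0+28·23·9=13524 → min 5508 | M3..M5: k=3: 0+1449+12·23·7=3381; k=4: 2484+0+12·9·7=3240 → min 3240.
Length 4: M1..M4: k=1: 0+5508+12·28·9=8532; k=2: 4032+2484+12·12·9=7812; k=3: 7344+0+12·23·9=9828 → min 7812 | M2..M5: k=2: 0+3240+28·12·7=5592; k=3: 7728+1449+28·23·7=13685; k=4: 5508+0+28·9·7=7272 → min 5592.
Top-level splits: k=1: (M1..M1)·(M2..M5) → 0+5592+12·28·7 = 7944; k=2: (M1..M2)·(M3..M5) → 4032+3240+12·12·7 = 8280; k=3: (M1..M3)·(M4..M5) → 7344+1449+12·23·7 = 10725; k=4: (M1..M4)·(M5..M5) → 7812+0+12·9·7 = 8568.
Best split is after M1, i.e. k = 1.

1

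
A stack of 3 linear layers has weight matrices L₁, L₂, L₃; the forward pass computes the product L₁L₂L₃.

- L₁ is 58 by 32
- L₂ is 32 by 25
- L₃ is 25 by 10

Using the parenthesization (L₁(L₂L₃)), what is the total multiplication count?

(L₂L₃): 32×25 by 25×10 → 32×10, cost 32·25·10 = 8000
(L₁(L₂L₃)): 58×32 by 32×10 → 58×10, cost 58·32·10 = 18560; cumulative 26560
Total: 26560 scalar multiplications.

26560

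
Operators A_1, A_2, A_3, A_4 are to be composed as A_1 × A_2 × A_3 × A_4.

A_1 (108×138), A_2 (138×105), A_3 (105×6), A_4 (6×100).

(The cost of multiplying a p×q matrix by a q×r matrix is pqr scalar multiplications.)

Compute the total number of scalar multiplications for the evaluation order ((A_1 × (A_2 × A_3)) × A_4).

(A_2 × A_3): 138×105 by 105×6 → 138×6, cost 138·105·6 = 86940
(A_1 × (A_2 × A_3)): 108×138 by 138×6 → 108×6, cost 108·138·6 = 89424; cumulative 176364
((A_1 × (A_2 × A_3)) × A_4): 108×6 by 6×100 → 108×100, cost 108·6·100 = 64800; cumulative 241164
Total: 241164 scalar multiplications.

241164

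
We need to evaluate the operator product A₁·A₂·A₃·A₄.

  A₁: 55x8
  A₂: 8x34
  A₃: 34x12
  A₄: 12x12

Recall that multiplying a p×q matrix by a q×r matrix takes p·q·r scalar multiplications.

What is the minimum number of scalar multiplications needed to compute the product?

Adjacent pairs: A₁A₂ = 55·8·34 = 14960; A₂A₃ = 8·34·12 = 3264; A₃A₄ = 34·12·12 = 4896.
Length 3: A₁..A₃: k=1: 0+3264+55·8·12=8544; k=2: 14960+0+55·34·12=37400 → min 8544 | A₂..A₄: k=2: 0+4896+8·34·12=8160; k=3: 3264+0+8·12·12=4416 → min 4416.
Length 4: A₁..A₄: k=1: 0+4416+55·8·12=9696; k=2: 14960+4896+55·34·12=42296; k=3: 8544+0+55·12·12=16464 → min 9696.
Optimal order: (A₁·((A₂·A₃)·A₄)) with cost 9696.

9696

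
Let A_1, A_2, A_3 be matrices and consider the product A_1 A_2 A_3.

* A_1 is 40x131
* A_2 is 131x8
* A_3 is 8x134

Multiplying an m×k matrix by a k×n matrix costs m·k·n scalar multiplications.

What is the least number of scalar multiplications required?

Order (A_1 (A_2 A_3)): (A_2 A_3): 131×8 by 8×134 → 131×134, cost 131·8·134 = 140432; (A_1 (A_2 A_3)): 40×131 by 131×134 → 40×134, cost 40·131·134 = 702160; cumulative 842592. Total 842592.
Order ((A_1 A_2) A_3): (A_1 A_2): 40×131 by 131×8 → 40×8, cost 40·131·8 = 41920; ((A_1 A_2) A_3): 40×8 by 8×134 → 40×134, cost 40·8·134 = 42880; cumulative 84800. Total 84800.
Minimum: 84800.

84800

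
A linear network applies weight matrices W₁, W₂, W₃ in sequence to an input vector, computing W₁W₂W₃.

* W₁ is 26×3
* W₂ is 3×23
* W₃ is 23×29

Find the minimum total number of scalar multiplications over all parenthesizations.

Order (W₁(W₂W₃)): (W₂W₃): 3×23 by 23×29 → 3×29, cost 3·23·29 = 2001; (W₁(W₂W₃)): 26×3 by 3×29 → 26×29, cost 26·3·29 = 2262; cumulative 4263. Total 4263.
Order ((W₁W₂)W₃): (W₁W₂): 26×3 by 3×23 → 26×23, cost 26·3·23 = 1794; ((W₁W₂)W₃): 26×23 by 23×29 → 26×29, cost 26·23·29 = 17342; cumulative 19136. Total 19136.
Minimum: 4263.

4263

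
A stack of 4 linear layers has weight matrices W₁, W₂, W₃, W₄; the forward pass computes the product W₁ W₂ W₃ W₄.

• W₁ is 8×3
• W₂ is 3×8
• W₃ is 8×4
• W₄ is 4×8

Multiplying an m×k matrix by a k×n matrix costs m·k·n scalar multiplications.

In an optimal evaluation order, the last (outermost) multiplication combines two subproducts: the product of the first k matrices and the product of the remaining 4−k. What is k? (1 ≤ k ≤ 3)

Adjacent pairs: W₁W₂ = 8·3·8 = 192; W₂W₃ = 3·8·4 = 96; W₃W₄ = 8·4·8 = 256.
Length 3: W₁..W₃: k=1: 0+96+8·3·4=192; k=2: 192+0+8·8·4=448 → min 192 | W₂..W₄: k=2: 0+256+3·8·8=448; k=3: 96+0+3·4·8=192 → min 192.
Top-level splits: k=1: (W₁..W₁)·(W₂..W₄) → 0+192+8·3·8 = 384; k=2: (W₁..W₂)·(W₃..W₄) → 192+256+8·8·8 = 960; k=3: (W₁..W₃)·(W₄..W₄) → 192+0+8·4·8 = 448.
Best split is after W₁, i.e. k = 1.

1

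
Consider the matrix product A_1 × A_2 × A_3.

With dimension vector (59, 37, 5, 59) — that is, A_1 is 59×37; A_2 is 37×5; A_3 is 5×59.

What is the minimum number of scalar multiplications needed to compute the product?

Order (A_1 × (A_2 × A_3)): (A_2 × A_3): 37×5 by 5×59 → 37×59, cost 37·5·59 = 10915; (A_1 × (A_2 × A_3)): 59×37 by 37×59 → 59×59, cost 59·37·59 = 128797; cumulative 139712. Total 139712.
Order ((A_1 × A_2) × A_3): (A_1 × A_2): 59×37 by 37×5 → 59×5, cost 59·37·5 = 10915; ((A_1 × A_2) × A_3): 59×5 by 5×59 → 59×59, cost 59·5·59 = 17405; cumulative 28320. Total 28320.
Minimum: 28320.

28320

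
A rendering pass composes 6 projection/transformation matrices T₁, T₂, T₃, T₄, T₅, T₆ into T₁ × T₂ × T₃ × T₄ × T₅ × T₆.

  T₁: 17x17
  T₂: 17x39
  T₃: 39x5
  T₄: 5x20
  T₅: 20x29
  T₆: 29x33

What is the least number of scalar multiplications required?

15250

Adjacent pairs: T₁T₂ = 17·17·39 = 11271; T₂T₃ = 17·39·5 = 3315; T₃T₄ = 39·5·20 = 3900; T₄T₅ = 5·20·29 = 2900; T₅T₆ = 20·29·33 = 19140.
Length 3: T₁..T₃: k=1: 0+3315+17·17·5=4760; k=2: 11271+0+17·39·5=14586 → min 4760 | T₂..T₄: k=2: 0+3900+17·39·20=17160; k=3: 3315+0+17·5·20=5015 → min 5015 | T₃..T₅: k=3: 0+2900+39·5·29=8555; k=4: 3900+0+39·20·29=26520 → min 8555 | T₄..T₆: k=4: 0+19140+5·20·33=22440; k=5: 2900+0+5·29·33=7685 → min 7685.
Length 4: T₁..T₄: k=1: 0+5015+17·17·20=10795; k=2: 11271+3900+17·39·20=28431; k=3: 4760+0+17·5·20=6460 → min 6460 | T₂..T₅: k=2: 0+8555+17·39·29=27782; k=3: 3315+2900+17·5·29=8680; k=4: 5015+0+17·20·29=14875 → min 8680 | T₃..T₆: k=3: 0+7685+39·5·33=14120; k=4: 3900+19140+39·20·33=48780; k=5: 8555+0+39·29·33=45878 → min 14120.
Length 5: T₁..T₅: k=1: 0+8680+17·17·29=17061; k=2: 11271+8555+17·39·29=39053; k=3: 4760+2900+17·5·29=10125; k=4: 6460+0+17·20·29=16320 → min 10125 | T₂..T₆: k=2: 0+14120+17·39·33=35999; k=3: 3315+7685+17·5·33=13805; k=4: 5015+19140+17·20·33=35375; k=5: 8680+0+17·29·33=24949 → min 13805.
Length 6: T₁..T₆: k=1: 0+13805+17·17·33=23342; k=2: 11271+14120+17·39·33=47270; k=3: 4760+7685+17·5·33=15250; k=4: 6460+19140+17·20·33=36820; k=5: 10125+0+17·29·33=26394 → min 15250.
Optimal order: ((T₁ × (T₂ × T₃)) × ((T₄ × T₅) × T₆)) with cost 15250.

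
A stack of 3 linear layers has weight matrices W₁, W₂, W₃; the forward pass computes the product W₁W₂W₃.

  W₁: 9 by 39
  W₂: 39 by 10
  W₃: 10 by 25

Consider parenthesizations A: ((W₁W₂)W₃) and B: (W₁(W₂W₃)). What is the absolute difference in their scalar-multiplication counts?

12765

Order A = ((W₁W₂)W₃): (W₁W₂): 9×39 by 39×10 → 9×10, cost 9·39·10 = 3510; ((W₁W₂)W₃): 9×10 by 10×25 → 9×25, cost 9·10·25 = 2250; cumulative 5760. Total 5760.
Order B = (W₁(W₂W₃)): (W₂W₃): 39×10 by 10×25 → 39×25, cost 39·10·25 = 9750; (W₁(W₂W₃)): 9×39 by 39×25 → 9×25, cost 9·39·25 = 8775; cumulative 18525. Total 18525.
Difference: |5760 − 18525| = 12765.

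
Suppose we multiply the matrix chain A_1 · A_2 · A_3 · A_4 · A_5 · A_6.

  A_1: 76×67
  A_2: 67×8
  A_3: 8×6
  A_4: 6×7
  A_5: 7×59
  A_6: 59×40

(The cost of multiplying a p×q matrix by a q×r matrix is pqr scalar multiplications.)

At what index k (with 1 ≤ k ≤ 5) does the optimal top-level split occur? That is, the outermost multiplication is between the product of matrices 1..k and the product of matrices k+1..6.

Adjacent pairs: A_1A_2 = 76·67·8 = 40736; A_2A_3 = 67·8·6 = 3216; A_3A_4 = 8·6·7 = 336; A_4A_5 = 6·7·59 = 2478; A_5A_6 = 7·59·40 = 16520.
Length 3: A_1..A_3: k=1: 0+3216+76·67·6=33768; k=2: 40736+0+76·8·6=44384 → min 33768 | A_2..A_4: k=2: 0+336+67·8·7=4088; k=3: 3216+0+67·6·7=6030 → min 4088 | A_3..A_5: k=3: 0+2478+8·6·59=5310; k=4: 336+0+8·7·59=3640 → min 3640 | A_4..A_6: k=4: 0+16520+6·7·40=18200; k=5: 2478+0+6·59·40=16638 → min 16638.
Length 4: A_1..A_4: k=1: 0+4088+76·67·7=39732; k=2: 40736+336+76·8·7=45328; k=3: 33768+0+76·6·7=36960 → min 36960 | A_2..A_5: k=2: 0+3640+67·8·59=35264; k=3: 3216+2478+67·6·59=29412; k=4: 4088+0+67·7·59=31759 → min 29412 | A_3..A_6: k=3: 0+16638+8·6·40=18558; k=4: 336+16520+8·7·40=19096; k=5: 3640+0+8·59·40=22520 → min 18558.
Length 5: A_1..A_5: k=1: 0+29412+76·67·59=329840; k=2: 40736+3640+76·8·59=80248; k=3: 33768+2478+76·6·59=63150; k=4: 36960+0+76·7·59=68348 → min 63150 | A_2..A_6: k=2: 0+18558+67·8·40=39998; k=3: 3216+16638+67·6·40=35934; k=4: 4088+16520+67·7·40=39368; k=5: 29412+0+67·59·40=187532 → min 35934.
Top-level splits: k=1: (A_1..A_1)·(A_2..A_6) → 0+35934+76·67·40 = 239614; k=2: (A_1..A_2)·(A_3..A_6) → 40736+18558+76·8·40 = 83614; k=3: (A_1..A_3)·(A_4..A_6) → 33768+16638+76·6·40 = 68646; k=4: (A_1..A_4)·(A_5..A_6) → 36960+16520+76·7·40 = 74760; k=5: (A_1..A_5)·(A_6..A_6) → 63150+0+76·59·40 = 242510.
Best split is after A_3, i.e. k = 3.

3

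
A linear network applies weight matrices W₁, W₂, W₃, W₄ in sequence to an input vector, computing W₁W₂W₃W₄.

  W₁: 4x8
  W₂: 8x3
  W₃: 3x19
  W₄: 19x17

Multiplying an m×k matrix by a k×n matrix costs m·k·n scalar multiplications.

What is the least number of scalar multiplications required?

1269

Adjacent pairs: W₁W₂ = 4·8·3 = 96; W₂W₃ = 8·3·19 = 456; W₃W₄ = 3·19·17 = 969.
Length 3: W₁..W₃: k=1: 0+456+4·8·19=1064; k=2: 96+0+4·3·19=324 → min 324 | W₂..W₄: k=2: 0+969+8·3·17=1377; k=3: 456+0+8·19·17=3040 → min 1377.
Length 4: W₁..W₄: k=1: 0+1377+4·8·17=1921; k=2: 96+969+4·3·17=1269; k=3: 324+0+4·19·17=1616 → min 1269.
Optimal order: ((W₁W₂)(W₃W₄)) with cost 1269.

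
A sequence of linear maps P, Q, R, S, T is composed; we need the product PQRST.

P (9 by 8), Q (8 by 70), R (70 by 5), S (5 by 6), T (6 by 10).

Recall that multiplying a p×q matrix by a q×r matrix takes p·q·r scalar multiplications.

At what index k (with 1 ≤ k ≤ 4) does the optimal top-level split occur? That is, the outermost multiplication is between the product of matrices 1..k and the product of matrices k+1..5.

3

Adjacent pairs: PQ = 9·8·70 = 5040; QR = 8·70·5 = 2800; RS = 70·5·6 = 2100; ST = 5·6·10 = 300.
Length 3: P..R: k=1: 0+2800+9·8·5=3160; k=2: 5040+0+9·70·5=8190 → min 3160 | Q..S: k=2: 0+2100+8·70·6=5460; k=3: 2800+0+8·5·6=3040 → min 3040 | R..T: k=3: 0+300+70·5·10=3800; k=4: 2100+0+70·6·10=6300 → min 3800.
Length 4: P..S: k=1: 0+3040+9·8·6=3472; k=2: 5040+2100+9·70·6=10920; k=3: 3160+0+9·5·6=3430 → min 3430 | Q..T: k=2: 0+3800+8·70·10=9400; k=3: 2800+300+8·5·10=3500; k=4: 3040+0+8·6·10=3520 → min 3500.
Top-level splits: k=1: (P..P)·(Q..T) → 0+3500+9·8·10 = 4220; k=2: (P..Q)·(R..T) → 5040+3800+9·70·10 = 15140; k=3: (P..R)·(S..T) → 3160+300+9·5·10 = 3910; k=4: (P..S)·(T..T) → 3430+0+9·6·10 = 3970.
Best split is after R, i.e. k = 3.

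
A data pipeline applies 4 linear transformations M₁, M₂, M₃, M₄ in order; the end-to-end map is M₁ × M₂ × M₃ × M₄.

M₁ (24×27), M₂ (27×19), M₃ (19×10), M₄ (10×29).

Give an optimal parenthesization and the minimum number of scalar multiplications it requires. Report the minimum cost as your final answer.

Adjacent pairs: M₁M₂ = 24·27·19 = 12312; M₂M₃ = 27·19·10 = 5130; M₃M₄ = 19·10·29 = 5510.
Length 3: M₁..M₃: k=1: 0+5130+24·27·10=11610; k=2: 12312+0+24·19·10=16872 → min 11610 | M₂..M₄: k=2: 0+5510+27·19·29=20387; k=3: 5130+0+27·10·29=12960 → min 12960.
Length 4: M₁..M₄: k=1: 0+12960+24·27·29=31752; k=2: 12312+5510+24·19·29=31046; k=3: 11610+0+24·10·29=18570 → min 18570.
Optimal parenthesization: ((M₁ × (M₂ × M₃)) × M₄) with cost 18570.

18570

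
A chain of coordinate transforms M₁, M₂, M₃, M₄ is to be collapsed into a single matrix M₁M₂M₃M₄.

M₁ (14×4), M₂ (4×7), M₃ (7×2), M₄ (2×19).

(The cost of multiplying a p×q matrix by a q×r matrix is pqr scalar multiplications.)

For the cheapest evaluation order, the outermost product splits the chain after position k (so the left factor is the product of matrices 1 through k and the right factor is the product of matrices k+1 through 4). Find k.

3

Adjacent pairs: M₁M₂ = 14·4·7 = 392; M₂M₃ = 4·7·2 = 56; M₃M₄ = 7·2·19 = 266.
Length 3: M₁..M₃: k=1: 0+56+14·4·2=168; k=2: 392+0+14·7·2=588 → min 168 | M₂..M₄: k=2: 0+266+4·7·19=798; k=3: 56+0+4·2·19=208 → min 208.
Top-level splits: k=1: (M₁..M₁)·(M₂..M₄) → 0+208+14·4·19 = 1272; k=2: (M₁..M₂)·(M₃..M₄) → 392+266+14·7·19 = 2520; k=3: (M₁..M₃)·(M₄..M₄) → 168+0+14·2·19 = 700.
Best split is after M₃, i.e. k = 3.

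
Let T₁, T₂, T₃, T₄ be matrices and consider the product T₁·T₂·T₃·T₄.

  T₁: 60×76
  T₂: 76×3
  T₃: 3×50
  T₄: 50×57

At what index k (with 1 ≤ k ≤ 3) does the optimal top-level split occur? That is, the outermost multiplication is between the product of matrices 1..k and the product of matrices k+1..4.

Adjacent pairs: T₁T₂ = 60·76·3 = 13680; T₂T₃ = 76·3·50 = 11400; T₃T₄ = 3·50·57 = 8550.
Length 3: T₁..T₃: k=1: 0+11400+60·76·50=239400; k=2: 13680+0+60·3·50=22680 → min 22680 | T₂..T₄: k=2: 0+8550+76·3·57=21546; k=3: 11400+0+76·50·57=228000 → min 21546.
Top-level splits: k=1: (T₁..T₁)·(T₂..T₄) → 0+21546+60·76·57 = 281466; k=2: (T₁..T₂)·(T₃..T₄) → 13680+8550+60·3·57 = 32490; k=3: (T₁..T₃)·(T₄..T₄) → 22680+0+60·50·57 = 193680.
Best split is after T₂, i.e. k = 2.

2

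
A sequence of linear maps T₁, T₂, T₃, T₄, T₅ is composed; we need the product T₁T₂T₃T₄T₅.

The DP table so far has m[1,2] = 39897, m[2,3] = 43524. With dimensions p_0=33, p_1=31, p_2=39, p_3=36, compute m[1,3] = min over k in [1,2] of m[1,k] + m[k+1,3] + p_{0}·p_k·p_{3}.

m[1,3] = min over k∈[1,2] of m[1,k]+m[k+1,3]+p_{0}·p_k·p_{3}.
k=1: 0 + 43524 + 33·31·36 = 80352; k=2: 39897 + 0 + 33·39·36 = 86229.
Minimum: 80352 at k=1.

80352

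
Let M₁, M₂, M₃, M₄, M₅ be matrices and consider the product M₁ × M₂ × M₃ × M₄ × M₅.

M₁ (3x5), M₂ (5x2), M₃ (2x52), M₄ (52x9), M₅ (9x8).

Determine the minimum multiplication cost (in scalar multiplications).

Adjacent pairs: M₁M₂ = 3·5·2 = 30; M₂M₃ = 5·2·52 = 520; M₃M₄ = 2·52·9 = 936; M₄M₅ = 52·9·8 = 3744.
Length 3: M₁..M₃: k=1: 0+520+3·5·52=1300; k=2: 30+0+3·2·52=342 → min 342 | M₂..M₄: k=2: 0+936+5·2·9=1026; k=3: 520+0+5·52·9=2860 → min 1026 | M₃..M₅: k=3: 0+3744+2·52·8=4576; k=4: 936+0+2·9·8=1080 → min 1080.
Length 4: M₁..M₄: k=1: 0+1026+3·5·9=1161; k=2: 30+936+3·2·9=1020; k=3: 342+0+3·52·9=1746 → min 1020 | M₂..M₅: k=2: 0+1080+5·2·8=1160; k=3: 520+3744+5·52·8=6344; k=4: 1026+0+5·9·8=1386 → min 1160.
Length 5: M₁..M₅: k=1: 0+1160+3·5·8=1280; k=2: 30+1080+3·2·8=1158; k=3: 342+3744+3·52·8=5334; k=4: 1020+0+3·9·8=1236 → min 1158.
Optimal order: ((M₁ × M₂) × ((M₃ × M₄) × M₅)) with cost 1158.

1158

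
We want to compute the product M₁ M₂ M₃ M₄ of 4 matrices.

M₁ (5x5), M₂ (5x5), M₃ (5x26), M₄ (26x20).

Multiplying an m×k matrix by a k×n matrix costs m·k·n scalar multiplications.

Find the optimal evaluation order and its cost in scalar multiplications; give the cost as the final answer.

Adjacent pairs: M₁M₂ = 5·5·5 = 125; M₂M₃ = 5·5·26 = 650; M₃M₄ = 5·26·20 = 2600.
Length 3: M₁..M₃: k=1: 0+650+5·5·26=1300; k=2: 125+0+5·5·26=775 → min 775 | M₂..M₄: k=2: 0+2600+5·5·20=3100; k=3: 650+0+5·26·20=3250 → min 3100.
Length 4: M₁..M₄: k=1: 0+3100+5·5·20=3600; k=2: 125+2600+5·5·20=3225; k=3: 775+0+5·26·20=3375 → min 3225.
Optimal parenthesization: ((M₁ M₂) (M₃ M₄)) with cost 3225.

3225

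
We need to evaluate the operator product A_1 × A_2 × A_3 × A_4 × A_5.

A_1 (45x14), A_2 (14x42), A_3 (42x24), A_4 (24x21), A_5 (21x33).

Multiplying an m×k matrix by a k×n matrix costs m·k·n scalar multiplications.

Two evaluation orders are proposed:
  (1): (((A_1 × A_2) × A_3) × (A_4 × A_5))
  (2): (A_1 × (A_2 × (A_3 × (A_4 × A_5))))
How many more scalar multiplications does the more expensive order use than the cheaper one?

34002

Order (1) = (((A_1 × A_2) × A_3) × (A_4 × A_5)): (A_1 × A_2): 45×14 by 14×42 → 45×42, cost 45·14·42 = 26460; ((A_1 × A_2) × A_3): 45×42 by 42×24 → 45×24, cost 45·42·24 = 45360; cumulative 71820; (A_4 × A_5): 24×21 by 21×33 → 24×33, cost 24·21·33 = 16632; (((A_1 × A_2) × A_3) × (A_4 × A_5)): 45×24 by 24×33 → 45×33, cost 45·24·33 = 35640; cumulative 124092. Total 124092.
Order (2) = (A_1 × (A_2 × (A_3 × (A_4 × A_5)))): (A_4 × A_5): 24×21 by 21×33 → 24×33, cost 24·21·33 = 16632; (A_3 × (A_4 × A_5)): 42×24 by 24×33 → 42×33, cost 42·24·33 = 33264; cumulative 49896; (A_2 × (A_3 × (A_4 × A_5))): 14×42 by 42×33 → 14×33, cost 14·42·33 = 19404; cumulative 69300; (A_1 × (A_2 × (A_3 × (A_4 × A_5)))): 45×14 by 14×33 → 45×33, cost 45·14·33 = 20790; cumulative 90090. Total 90090.
Difference: |124092 − 90090| = 34002.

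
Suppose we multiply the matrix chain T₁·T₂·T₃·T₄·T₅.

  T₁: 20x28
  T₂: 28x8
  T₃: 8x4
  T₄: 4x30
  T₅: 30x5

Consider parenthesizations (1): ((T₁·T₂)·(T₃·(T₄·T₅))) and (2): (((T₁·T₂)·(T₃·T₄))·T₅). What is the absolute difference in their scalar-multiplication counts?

7200

Order (1) = ((T₁·T₂)·(T₃·(T₄·T₅))): (T₁·T₂): 20×28 by 28×8 → 20×8, cost 20·28·8 = 4480; (T₄·T₅): 4×30 by 30×5 → 4×5, cost 4·30·5 = 600; (T₃·(T₄·T₅)): 8×4 by 4×5 → 8×5, cost 8·4·5 = 160; cumulative 760; ((T₁·T₂)·(T₃·(T₄·T₅))): 20×8 by 8×5 → 20×5, cost 20·8·5 = 800; cumulative 6040. Total 6040.
Order (2) = (((T₁·T₂)·(T₃·T₄))·T₅): (T₁·T₂): 20×28 by 28×8 → 20×8, cost 20·28·8 = 4480; (T₃·T₄): 8×4 by 4×30 → 8×30, cost 8·4·30 = 960; ((T₁·T₂)·(T₃·T₄)): 20×8 by 8×30 → 20×30, cost 20·8·30 = 4800; cumulative 10240; (((T₁·T₂)·(T₃·T₄))·T₅): 20×30 by 30×5 → 20×5, cost 20·30·5 = 3000; cumulative 13240. Total 13240.
Difference: |6040 − 13240| = 7200.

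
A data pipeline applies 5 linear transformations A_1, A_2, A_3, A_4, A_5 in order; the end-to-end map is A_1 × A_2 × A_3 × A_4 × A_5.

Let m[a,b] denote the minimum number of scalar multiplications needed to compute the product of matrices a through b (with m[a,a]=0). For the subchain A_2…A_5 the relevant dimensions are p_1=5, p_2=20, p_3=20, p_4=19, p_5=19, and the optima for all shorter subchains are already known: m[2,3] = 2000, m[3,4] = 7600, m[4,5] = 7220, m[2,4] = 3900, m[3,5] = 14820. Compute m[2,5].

5705

m[2,5] = min over k∈[2,4] of m[2,k]+m[k+1,5]+p_{1}·p_k·p_{5}.
k=2: 0 + 14820 + 5·20·19 = 16720; k=3: 2000 + 7220 + 5·20·19 = 11120; k=4: 3900 + 0 + 5·19·19 = 5705.
Minimum: 5705 at k=4.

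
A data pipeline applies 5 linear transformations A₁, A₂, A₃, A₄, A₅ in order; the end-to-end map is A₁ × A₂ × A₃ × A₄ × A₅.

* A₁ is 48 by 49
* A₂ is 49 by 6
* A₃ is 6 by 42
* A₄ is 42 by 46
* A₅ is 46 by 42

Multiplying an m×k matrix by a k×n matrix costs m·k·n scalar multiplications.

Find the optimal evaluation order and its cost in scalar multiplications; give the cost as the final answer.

49392

Adjacent pairs: A₁A₂ = 48·49·6 = 14112; A₂A₃ = 49·6·42 = 12348; A₃A₄ = 6·42·46 = 11592; A₄A₅ = 42·46·42 = 81144.
Length 3: A₁..A₃: k=1: 0+12348+48·49·42=111132; k=2: 14112+0+48·6·42=26208 → min 26208 | A₂..A₄: k=2: 0+11592+49·6·46=25116; k=3: 12348+0+49·42·46=107016 → min 25116 | A₃..A₅: k=3: 0+81144+6·42·42=91728; k=4: 11592+0+6·46·42=23184 → min 23184.
Length 4: A₁..A₄: k=1: 0+25116+48·49·46=133308; k=2: 14112+11592+48·6·46=38952; k=3: 26208+0+48·42·46=118944 → min 38952 | A₂..A₅: k=2: 0+23184+49·6·42=35532; k=3: 12348+81144+49·42·42=179928; k=4: 25116+0+49·46·42=119784 → min 35532.
Length 5: A₁..A₅: k=1: 0+35532+48·49·42=134316; k=2: 14112+23184+48·6·42=49392; k=3: 26208+81144+48·42·42=192024; k=4: 38952+0+48·46·42=131688 → min 49392.
Optimal parenthesization: ((A₁ × A₂) × ((A₃ × A₄) × A₅)) with cost 49392.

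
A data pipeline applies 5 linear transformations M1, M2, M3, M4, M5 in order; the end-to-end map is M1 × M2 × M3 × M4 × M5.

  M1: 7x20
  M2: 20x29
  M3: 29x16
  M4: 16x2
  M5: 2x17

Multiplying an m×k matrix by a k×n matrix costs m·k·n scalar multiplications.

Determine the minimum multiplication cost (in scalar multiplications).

2606

Adjacent pairs: M1M2 = 7·20·29 = 4060; M2M3 = 20·29·16 = 9280; M3M4 = 29·16·2 = 928; M4M5 = 16·2·17 = 544.
Length 3: M1..M3: k=1: 0+9280+7·20·16=11520; k=2: 4060+0+7·29·16=7308 → min 7308 | M2..M4: k=2: 0+928+20·29·2=2088; k=3: 9280+0+20·16·2=9920 → min 2088 | M3..M5: k=3: 0+544+29·16·17=8432; k=4: 928+0+29·2·17=1914 → min 1914.
Length 4: M1..M4: k=1: 0+2088+7·20·2=2368; k=2: 4060+928+7·29·2=5394; k=3: 7308+0+7·16·2=7532 → min 2368 | M2..M5: k=2: 0+1914+20·29·17=11774; k=3: 9280+544+20·16·17=15264; k=4: 2088+0+20·2·17=2768 → min 2768.
Length 5: M1..M5: k=1: 0+2768+7·20·17=5148; k=2: 4060+1914+7·29·17=9425; k=3: 7308+544+7·16·17=9756; k=4: 2368+0+7·2·17=2606 → min 2606.
Optimal order: ((M1 × (M2 × (M3 × M4))) × M5) with cost 2606.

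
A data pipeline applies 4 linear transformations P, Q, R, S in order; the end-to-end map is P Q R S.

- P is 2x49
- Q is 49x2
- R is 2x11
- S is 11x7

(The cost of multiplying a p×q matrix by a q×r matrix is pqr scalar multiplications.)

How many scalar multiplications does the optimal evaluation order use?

Adjacent pairs: PQ = 2·49·2 = 196; QR = 49·2·11 = 1078; RS = 2·11·7 = 154.
Length 3: P..R: k=1: 0+1078+2·49·11=2156; k=2: 196+0+2·2·11=240 → min 240 | Q..S: k=2: 0+154+49·2·7=840; k=3: 1078+0+49·11·7=4851 → min 840.
Length 4: P..S: k=1: 0+840+2·49·7=1526; k=2: 196+154+2·2·7=378; k=3: 240+0+2·11·7=394 → min 378.
Optimal order: ((P Q) (R S)) with cost 378.

378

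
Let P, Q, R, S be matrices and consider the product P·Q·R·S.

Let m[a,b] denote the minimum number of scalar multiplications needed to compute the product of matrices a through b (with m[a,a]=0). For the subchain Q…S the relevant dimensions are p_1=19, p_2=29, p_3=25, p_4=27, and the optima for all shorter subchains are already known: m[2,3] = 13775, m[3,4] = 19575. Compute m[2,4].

m[2,4] = min over k∈[2,3] of m[2,k]+m[k+1,4]+p_{1}·p_k·p_{4}.
k=2: 0 + 19575 + 19·29·27 = 34452; k=3: 13775 + 0 + 19·25·27 = 26600.
Minimum: 26600 at k=3.

26600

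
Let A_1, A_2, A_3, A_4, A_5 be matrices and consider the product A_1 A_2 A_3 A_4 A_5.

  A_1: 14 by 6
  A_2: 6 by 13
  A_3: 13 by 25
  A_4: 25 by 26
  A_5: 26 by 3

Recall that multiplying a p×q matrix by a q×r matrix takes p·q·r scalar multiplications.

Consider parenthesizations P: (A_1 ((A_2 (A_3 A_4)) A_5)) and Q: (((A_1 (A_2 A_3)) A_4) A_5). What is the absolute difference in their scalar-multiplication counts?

3044

Order P = (A_1 ((A_2 (A_3 A_4)) A_5)): (A_3 A_4): 13×25 by 25×26 → 13×26, cost 13·25·26 = 8450; (A_2 (A_3 A_4)): 6×13 by 13×26 → 6×26, cost 6·13·26 = 2028; cumulative 10478; ((A_2 (A_3 A_4)) A_5): 6×26 by 26×3 → 6×3, cost 6·26·3 = 468; cumulative 10946; (A_1 ((A_2 (A_3 A_4)) A_5)): 14×6 by 6×3 → 14×3, cost 14·6·3 = 252; cumulative 11198. Total 11198.
Order Q = (((A_1 (A_2 A_3)) A_4) A_5): (A_2 A_3): 6×13 by 13×25 → 6×25, cost 6·13·25 = 1950; (A_1 (A_2 A_3)): 14×6 by 6×25 → 14×25, cost 14·6·25 = 2100; cumulative 4050; ((A_1 (A_2 A_3)) A_4): 14×25 by 25×26 → 14×26, cost 14·25·26 = 9100; cumulative 13150; (((A_1 (A_2 A_3)) A_4) A_5): 14×26 by 26×3 → 14×3, cost 14·26·3 = 1092; cumulative 14242. Total 14242.
Difference: |11198 − 14242| = 3044.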